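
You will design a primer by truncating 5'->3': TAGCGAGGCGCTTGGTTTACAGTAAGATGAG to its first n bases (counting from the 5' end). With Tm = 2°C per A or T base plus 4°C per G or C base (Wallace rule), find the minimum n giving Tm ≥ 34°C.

n = 10

First 9 bases: TAGCGAGGC → Tm = 30°C (< 34°C)
First 10 bases: TAGCGAGGCG → Tm = 34°C (≥ 34°C)
Since every base adds ≥2°C, Tm only increases with n, so the threshold is first crossed at n = 10.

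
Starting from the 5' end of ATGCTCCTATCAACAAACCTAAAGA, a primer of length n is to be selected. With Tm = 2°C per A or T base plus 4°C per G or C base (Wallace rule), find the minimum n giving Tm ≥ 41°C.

First 14 bases: ATGCTCCTATCAAC → Tm = 40°C (< 41°C)
First 15 bases: ATGCTCCTATCAACA → Tm = 42°C (≥ 41°C)
Each additional base adds 2°C (A/T) or 4°C (G/C), so Tm is non-decreasing in n; n = 15 is the first length to reach 41°C.

n = 15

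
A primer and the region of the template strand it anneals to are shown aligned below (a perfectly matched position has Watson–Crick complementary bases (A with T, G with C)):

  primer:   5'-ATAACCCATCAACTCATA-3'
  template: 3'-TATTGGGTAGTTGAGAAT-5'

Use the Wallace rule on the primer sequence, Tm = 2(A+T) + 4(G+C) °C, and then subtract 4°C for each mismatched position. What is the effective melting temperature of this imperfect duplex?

44°C

Primer base counts: A=8, T=4, G=0, C=6 → A+T=12, G+C=6
Perfect-match Tm = 2(12) + 4(6) = 24 + 24 = 48°C
Mismatches (positions where the bases are not complementary): 1 (at position 16)
Effective Tm = 48 − 1×4 = 48 − 4 = 44°C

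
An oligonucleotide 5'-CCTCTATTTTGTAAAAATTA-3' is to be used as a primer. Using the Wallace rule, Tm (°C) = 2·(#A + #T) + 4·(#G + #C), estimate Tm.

Scanning the sequence gives A=7, T=9, C=3, G=1.
So N_AT = 16 and N_GC = 4.
Tm = 2×16 + 4×4 = 48°C

48°C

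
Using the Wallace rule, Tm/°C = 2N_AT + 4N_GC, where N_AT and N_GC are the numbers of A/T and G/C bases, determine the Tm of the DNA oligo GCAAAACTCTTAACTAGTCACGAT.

Counting bases: A=9, G=3, C=6, T=6
AT pairs contribute 15, GC pairs contribute 9.
Tm = 2(15) + 4(9) = 30 + 36 = 66°C

66°C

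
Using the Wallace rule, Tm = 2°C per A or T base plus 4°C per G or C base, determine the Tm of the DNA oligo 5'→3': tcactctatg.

28°C

Counting bases: T=4, A=2, G=1, C=3
A+T = 6, G+C = 4
Tm = 2×6 + 4×4 = 28°C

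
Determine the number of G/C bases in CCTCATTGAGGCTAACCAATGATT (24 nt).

10

C=6, G=4, A=7, T=7
Total G or C: 4 + 6 = 10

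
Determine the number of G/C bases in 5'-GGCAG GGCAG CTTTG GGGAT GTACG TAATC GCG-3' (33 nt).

20

Base counts: C=6, G=14, T=7, A=6
G+C = 14 + 6 = 20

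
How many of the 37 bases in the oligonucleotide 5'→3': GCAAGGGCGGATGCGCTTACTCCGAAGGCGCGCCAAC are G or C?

25

Counting bases: G=13, A=8, C=12, T=4
G+C = 13 + 12 = 25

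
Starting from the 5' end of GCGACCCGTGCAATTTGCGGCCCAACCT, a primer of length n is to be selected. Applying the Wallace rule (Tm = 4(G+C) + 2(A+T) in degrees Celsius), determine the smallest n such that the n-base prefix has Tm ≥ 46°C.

n = 14

First 13 bases: GCGACCCGTGCAA → Tm = 44°C (< 46°C)
First 14 bases: GCGACCCGTGCAAT → Tm = 46°C (≥ 46°C)
Each additional base adds 2°C (A/T) or 4°C (G/C), so Tm is non-decreasing in n; n = 14 is the first length to reach 46°C.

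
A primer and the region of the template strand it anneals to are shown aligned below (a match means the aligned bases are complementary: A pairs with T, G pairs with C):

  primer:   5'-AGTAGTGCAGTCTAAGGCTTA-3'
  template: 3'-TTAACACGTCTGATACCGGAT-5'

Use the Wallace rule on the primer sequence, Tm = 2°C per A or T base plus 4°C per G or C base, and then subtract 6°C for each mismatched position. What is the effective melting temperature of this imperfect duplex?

Primer base counts: A=6, T=6, G=6, C=3 → A+T=12, G+C=9
Perfect-match Tm = 2(12) + 4(9) = 24 + 36 = 60°C
Mismatches (positions where the bases are not complementary): 5 (at positions 2, 4, 11, 15, 19)
Effective Tm = 60 − 5×6 = 60 − 30 = 30°C

30°C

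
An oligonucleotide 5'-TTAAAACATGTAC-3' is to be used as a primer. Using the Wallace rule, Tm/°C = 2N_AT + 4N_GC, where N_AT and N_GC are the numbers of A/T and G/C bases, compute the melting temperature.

G=1, A=6, T=4, C=2
AT pairs contribute 10, GC pairs contribute 3.
Tm = 4·3 + 2·10 = 12 + 20 = 32°C

32°C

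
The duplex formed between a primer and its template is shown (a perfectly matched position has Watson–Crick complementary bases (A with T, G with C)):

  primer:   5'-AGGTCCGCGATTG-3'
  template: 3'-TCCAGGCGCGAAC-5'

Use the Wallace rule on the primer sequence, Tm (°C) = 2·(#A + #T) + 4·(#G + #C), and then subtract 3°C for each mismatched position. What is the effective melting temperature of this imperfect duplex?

Primer base counts: A=2, T=3, G=5, C=3 → A+T=5, G+C=8
Perfect-match Tm = 2(5) + 4(8) = 10 + 32 = 42°C
Mismatches (positions where the bases are not complementary): 1 (at position 10)
Effective Tm = 42 − 1×3 = 42 − 3 = 39°C

39°C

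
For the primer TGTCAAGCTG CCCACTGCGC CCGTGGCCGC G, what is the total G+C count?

A=3, G=10, T=5, C=13
G+C = 10 + 13 = 23

23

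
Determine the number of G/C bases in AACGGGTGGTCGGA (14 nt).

9

Base counts: G=7, A=3, C=2, T=2
Total G or C: 7 + 2 = 9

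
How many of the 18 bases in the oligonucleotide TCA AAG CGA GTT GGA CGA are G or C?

Scanning the sequence gives C=3, T=3, A=6, G=6.
Total G or C: 6 + 3 = 9

9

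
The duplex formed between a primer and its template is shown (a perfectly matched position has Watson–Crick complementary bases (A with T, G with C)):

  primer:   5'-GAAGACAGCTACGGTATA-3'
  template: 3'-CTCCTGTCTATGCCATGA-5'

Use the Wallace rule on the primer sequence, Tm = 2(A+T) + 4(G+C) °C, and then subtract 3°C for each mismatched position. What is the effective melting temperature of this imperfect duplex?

Primer base counts: A=7, T=3, G=5, C=3 → A+T=10, G+C=8
Perfect-match Tm = 2(10) + 4(8) = 20 + 32 = 52°C
Mismatches (positions where the bases are not complementary): 4 (at positions 3, 9, 17, 18)
Effective Tm = 52 − 4×3 = 52 − 12 = 40°C

40°C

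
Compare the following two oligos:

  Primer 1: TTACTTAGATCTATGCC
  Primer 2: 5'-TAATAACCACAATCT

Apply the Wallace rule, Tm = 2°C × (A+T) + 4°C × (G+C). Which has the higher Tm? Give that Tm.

Primer 1: A+T=11, G+C=6 → Tm = 2(11)+4(6) = 46°C
Primer 2: A+T=11, G+C=4 → Tm = 2(11)+4(4) = 38°C
46°C vs 38°C → primer 1 is higher.

Primer 1, 46°C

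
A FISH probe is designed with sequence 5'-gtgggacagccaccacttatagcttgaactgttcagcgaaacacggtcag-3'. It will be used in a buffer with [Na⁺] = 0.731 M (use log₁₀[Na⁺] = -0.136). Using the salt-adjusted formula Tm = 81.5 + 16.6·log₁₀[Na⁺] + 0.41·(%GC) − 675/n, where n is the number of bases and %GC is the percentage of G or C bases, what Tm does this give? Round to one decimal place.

Length n = 50. Counting bases: G=13, A=14, T=10, C=13
G+C = 26, so %GC = 26/50 × 100 = 52%
Salt term: 16.6 × (-0.136) = -2.258
GC term: 0.41 × 52 = 21.32; length term: −675/50 = −13.5
Tm = 81.5 + (-2.258) + 21.32 − 13.5 = 87.062 → 87.1°C

87.1°C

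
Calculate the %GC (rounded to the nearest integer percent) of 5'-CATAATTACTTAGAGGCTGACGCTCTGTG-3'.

C=6, T=9, G=7, A=7
G+C = 7 + 6 = 13 out of 29 bases
%GC = 13/29 × 100 = 44.83% ≈ 45%

45%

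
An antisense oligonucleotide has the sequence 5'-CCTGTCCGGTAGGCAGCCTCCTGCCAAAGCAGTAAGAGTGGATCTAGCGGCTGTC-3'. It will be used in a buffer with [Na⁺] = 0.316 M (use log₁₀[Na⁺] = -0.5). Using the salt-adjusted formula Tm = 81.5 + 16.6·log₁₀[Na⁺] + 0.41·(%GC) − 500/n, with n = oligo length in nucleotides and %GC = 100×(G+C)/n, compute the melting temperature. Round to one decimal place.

Length n = 55. G=17, T=11, A=11, C=16
G+C = 33, so %GC = 33/55 × 100 = 60%
Salt term: 16.6 × (-0.5) = -8.3
GC term: 0.41 × 60 = 24.6; length term: −500/55 = −9.091
Tm = 81.5 + (-8.3) + 24.6 − 9.091 = 88.709 → 88.7°C

88.7°C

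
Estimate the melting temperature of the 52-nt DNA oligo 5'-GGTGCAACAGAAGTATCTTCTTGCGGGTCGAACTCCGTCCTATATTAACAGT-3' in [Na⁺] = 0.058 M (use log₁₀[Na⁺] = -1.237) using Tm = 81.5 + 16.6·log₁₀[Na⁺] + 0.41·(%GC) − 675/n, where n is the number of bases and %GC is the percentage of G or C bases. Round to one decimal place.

Length n = 52. Base counts: C=12, T=15, G=12, A=13
G+C = 24, so %GC = 24/52 × 100 = 46.154%
Salt term: 16.6 × (-1.237) = -20.534
GC term: 0.41 × 46.154 = 18.923; length term: −675/52 = −12.981
Tm = 81.5 + (-20.534) + 18.923 − 12.981 = 66.908 → 66.9°C

66.9°C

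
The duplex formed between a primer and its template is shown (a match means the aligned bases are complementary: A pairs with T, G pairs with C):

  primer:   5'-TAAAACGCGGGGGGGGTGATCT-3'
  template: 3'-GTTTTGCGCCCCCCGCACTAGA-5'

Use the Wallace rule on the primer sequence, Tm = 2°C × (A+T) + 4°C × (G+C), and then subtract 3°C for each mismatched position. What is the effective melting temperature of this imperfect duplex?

Primer base counts: A=5, T=4, G=10, C=3 → A+T=9, G+C=13
Perfect-match Tm = 2(9) + 4(13) = 18 + 52 = 70°C
Mismatches (positions where the bases are not complementary): 2 (at positions 1, 15)
Effective Tm = 70 − 2×3 = 70 − 6 = 64°C

64°C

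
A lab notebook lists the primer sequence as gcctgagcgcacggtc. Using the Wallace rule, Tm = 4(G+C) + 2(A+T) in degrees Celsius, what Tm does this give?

56°C

Scanning the sequence gives C=6, A=2, G=6, T=2.
A+T = 4, G+C = 12
Tm = 2×4 + 4×12 = 56°C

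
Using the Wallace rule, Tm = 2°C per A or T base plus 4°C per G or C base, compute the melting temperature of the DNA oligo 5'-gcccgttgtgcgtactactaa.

Scanning the sequence gives C=6, T=6, G=5, A=4.
So N_AT = 10 and N_GC = 11.
Tm = 4·11 + 2·10 = 44 + 20 = 64°C

64°C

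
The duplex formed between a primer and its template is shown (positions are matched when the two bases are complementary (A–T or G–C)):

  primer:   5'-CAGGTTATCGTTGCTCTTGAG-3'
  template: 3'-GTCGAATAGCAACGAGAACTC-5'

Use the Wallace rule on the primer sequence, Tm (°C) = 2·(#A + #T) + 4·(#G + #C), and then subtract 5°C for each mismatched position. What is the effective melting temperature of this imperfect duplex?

Primer base counts: A=3, T=8, G=6, C=4 → A+T=11, G+C=10
Perfect-match Tm = 2(11) + 4(10) = 22 + 40 = 62°C
Mismatches (positions where the bases are not complementary): 1 (at position 4)
Effective Tm = 62 − 1×5 = 62 − 5 = 57°C

57°C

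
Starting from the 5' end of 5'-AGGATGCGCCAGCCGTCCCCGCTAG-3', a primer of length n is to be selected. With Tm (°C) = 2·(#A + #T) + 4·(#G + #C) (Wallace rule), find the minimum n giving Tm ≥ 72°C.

n = 21

First 20 bases: AGGATGCGCCAGCCGTCCCC → Tm = 70°C (< 72°C)
First 21 bases: AGGATGCGCCAGCCGTCCCCG → Tm = 74°C (≥ 72°C)
Since every base adds ≥2°C, Tm only increases with n, so the threshold is first crossed at n = 21.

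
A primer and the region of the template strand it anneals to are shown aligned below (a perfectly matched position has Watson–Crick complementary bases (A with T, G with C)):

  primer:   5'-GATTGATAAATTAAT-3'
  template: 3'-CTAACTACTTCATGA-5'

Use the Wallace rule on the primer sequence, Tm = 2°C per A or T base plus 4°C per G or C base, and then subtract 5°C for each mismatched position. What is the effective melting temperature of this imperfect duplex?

19°C

Primer base counts: A=7, T=6, G=2, C=0 → A+T=13, G+C=2
Perfect-match Tm = 2(13) + 4(2) = 26 + 8 = 34°C
Mismatches (positions where the bases are not complementary): 3 (at positions 8, 11, 14)
Effective Tm = 34 − 3×5 = 34 − 15 = 19°C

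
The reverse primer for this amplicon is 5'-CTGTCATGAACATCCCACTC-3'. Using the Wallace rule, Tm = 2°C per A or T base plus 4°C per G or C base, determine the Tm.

Base counts: A=5, G=2, C=8, T=5
AT pairs contribute 10, GC pairs contribute 10.
Tm = 2(10) + 4(10) = 20 + 40 = 60°C

60°C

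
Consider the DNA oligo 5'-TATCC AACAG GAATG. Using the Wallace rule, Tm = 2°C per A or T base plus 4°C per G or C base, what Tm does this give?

Base counts: G=3, C=3, T=3, A=6
So N_AT = 9 and N_GC = 6.
Tm = 4·6 + 2·9 = 24 + 18 = 42°C

42°C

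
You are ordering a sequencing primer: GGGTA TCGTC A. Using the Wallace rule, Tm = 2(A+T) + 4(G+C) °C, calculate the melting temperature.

34°C

Base counts: G=4, T=3, A=2, C=2
A+T = 5, G+C = 6
Tm = 4·6 + 2·5 = 24 + 10 = 34°C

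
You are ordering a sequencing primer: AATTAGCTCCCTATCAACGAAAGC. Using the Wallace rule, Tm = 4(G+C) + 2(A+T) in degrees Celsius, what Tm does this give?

G=3, A=9, C=7, T=5
So N_AT = 14 and N_GC = 10.
Tm = 2×14 + 4×10 = 68°C

68°C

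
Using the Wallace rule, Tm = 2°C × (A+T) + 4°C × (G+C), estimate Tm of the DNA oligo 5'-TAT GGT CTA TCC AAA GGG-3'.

Base counts: G=5, T=5, C=3, A=5
AT pairs contribute 10, GC pairs contribute 8.
Tm = 4·8 + 2·10 = 32 + 20 = 52°C

52°C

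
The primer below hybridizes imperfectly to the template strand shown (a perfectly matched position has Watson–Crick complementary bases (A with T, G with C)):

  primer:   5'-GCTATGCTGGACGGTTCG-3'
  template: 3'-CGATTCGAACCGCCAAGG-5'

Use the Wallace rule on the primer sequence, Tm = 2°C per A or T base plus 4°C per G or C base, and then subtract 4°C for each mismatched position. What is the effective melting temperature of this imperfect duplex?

Primer base counts: A=2, T=5, G=7, C=4 → A+T=7, G+C=11
Perfect-match Tm = 2(7) + 4(11) = 14 + 44 = 58°C
Mismatches (positions where the bases are not complementary): 4 (at positions 5, 9, 11, 18)
Effective Tm = 58 − 4×4 = 58 − 16 = 42°C

42°C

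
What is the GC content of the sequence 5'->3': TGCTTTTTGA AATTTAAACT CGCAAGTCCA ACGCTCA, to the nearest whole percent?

38%

Base counts: A=11, C=9, T=12, G=5
G+C = 5 + 9 = 14 out of 37 bases
%GC = 14/37 × 100 = 37.84% ≈ 38%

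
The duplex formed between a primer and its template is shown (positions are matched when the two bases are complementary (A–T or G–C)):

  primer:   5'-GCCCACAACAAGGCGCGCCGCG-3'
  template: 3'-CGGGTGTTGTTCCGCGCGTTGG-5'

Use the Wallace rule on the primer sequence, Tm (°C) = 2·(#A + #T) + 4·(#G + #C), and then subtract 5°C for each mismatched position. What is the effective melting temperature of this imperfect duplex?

63°C

Primer base counts: A=5, T=0, G=7, C=10 → A+T=5, G+C=17
Perfect-match Tm = 2(5) + 4(17) = 10 + 68 = 78°C
Mismatches (positions where the bases are not complementary): 3 (at positions 19, 20, 22)
Effective Tm = 78 − 3×5 = 78 − 15 = 63°C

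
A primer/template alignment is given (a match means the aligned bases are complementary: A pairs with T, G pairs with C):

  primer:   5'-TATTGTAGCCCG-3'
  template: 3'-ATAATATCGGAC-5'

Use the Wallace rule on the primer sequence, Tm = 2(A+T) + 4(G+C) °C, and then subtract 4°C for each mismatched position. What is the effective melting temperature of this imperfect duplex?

Primer base counts: A=2, T=4, G=3, C=3 → A+T=6, G+C=6
Perfect-match Tm = 2(6) + 4(6) = 12 + 24 = 36°C
Mismatches (positions where the bases are not complementary): 2 (at positions 5, 11)
Effective Tm = 36 − 2×4 = 36 − 8 = 28°C

28°C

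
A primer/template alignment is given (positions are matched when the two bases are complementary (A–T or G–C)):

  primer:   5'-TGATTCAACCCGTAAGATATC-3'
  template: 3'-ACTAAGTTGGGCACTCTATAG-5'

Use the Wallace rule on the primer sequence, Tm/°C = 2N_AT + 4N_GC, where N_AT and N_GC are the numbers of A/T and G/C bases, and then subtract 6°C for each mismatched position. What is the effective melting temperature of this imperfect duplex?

Primer base counts: A=7, T=6, G=3, C=5 → A+T=13, G+C=8
Perfect-match Tm = 2(13) + 4(8) = 26 + 32 = 58°C
Mismatches (positions where the bases are not complementary): 1 (at position 14)
Effective Tm = 58 − 1×6 = 58 − 6 = 52°C

52°C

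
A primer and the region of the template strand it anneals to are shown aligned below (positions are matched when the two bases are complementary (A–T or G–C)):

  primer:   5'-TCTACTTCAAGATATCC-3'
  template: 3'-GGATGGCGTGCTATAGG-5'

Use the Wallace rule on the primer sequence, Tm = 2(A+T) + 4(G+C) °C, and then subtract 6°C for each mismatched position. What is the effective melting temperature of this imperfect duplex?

22°C

Primer base counts: A=5, T=6, G=1, C=5 → A+T=11, G+C=6
Perfect-match Tm = 2(11) + 4(6) = 22 + 24 = 46°C
Mismatches (positions where the bases are not complementary): 4 (at positions 1, 6, 7, 10)
Effective Tm = 46 − 4×6 = 46 − 24 = 22°C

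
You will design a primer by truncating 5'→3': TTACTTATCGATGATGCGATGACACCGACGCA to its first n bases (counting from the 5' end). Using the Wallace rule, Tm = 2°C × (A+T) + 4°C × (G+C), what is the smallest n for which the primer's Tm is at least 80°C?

n = 28

First 27 bases: TTACTTATCGATGATGCGATGACACCG → Tm = 78°C (< 80°C)
First 28 bases: TTACTTATCGATGATGCGATGACACCGA → Tm = 80°C (≥ 80°C)
Each additional base adds 2°C (A/T) or 4°C (G/C), so Tm is non-decreasing in n; n = 28 is the first length to reach 80°C.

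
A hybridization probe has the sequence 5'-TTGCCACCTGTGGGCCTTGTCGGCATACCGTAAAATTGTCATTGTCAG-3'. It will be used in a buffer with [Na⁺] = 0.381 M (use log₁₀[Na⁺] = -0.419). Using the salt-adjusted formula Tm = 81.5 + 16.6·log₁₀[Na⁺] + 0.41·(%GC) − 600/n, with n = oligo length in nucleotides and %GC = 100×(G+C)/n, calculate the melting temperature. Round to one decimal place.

82.5°C

Length n = 48. Scanning the sequence gives T=15, A=9, C=12, G=12.
G+C = 24, so %GC = 24/48 × 100 = 50%
Salt term: 16.6 × (-0.419) = -6.955
GC term: 0.41 × 50 = 20.5; length term: −600/48 = −12.5
Tm = 81.5 + (-6.955) + 20.5 − 12.5 = 82.545 → 82.5°C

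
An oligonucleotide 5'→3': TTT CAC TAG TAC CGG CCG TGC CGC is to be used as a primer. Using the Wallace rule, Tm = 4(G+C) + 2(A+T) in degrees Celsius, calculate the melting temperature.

78°C

Counting bases: G=6, A=3, C=9, T=6
AT pairs contribute 9, GC pairs contribute 15.
Tm = 2(9) + 4(15) = 18 + 60 = 78°C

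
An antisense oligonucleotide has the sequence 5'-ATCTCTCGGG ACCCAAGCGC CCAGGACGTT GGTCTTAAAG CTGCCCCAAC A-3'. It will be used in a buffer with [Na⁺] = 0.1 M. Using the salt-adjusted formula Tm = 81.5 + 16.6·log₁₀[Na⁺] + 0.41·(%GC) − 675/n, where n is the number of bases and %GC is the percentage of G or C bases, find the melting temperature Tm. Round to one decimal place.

Length n = 51. Counting bases: C=18, T=9, A=12, G=12
G+C = 30, so %GC = 30/51 × 100 = 58.824%
Salt term: 16.6 × (-1) = -16.6
GC term: 0.41 × 58.824 = 24.118; length term: −675/51 = −13.235
Tm = 81.5 + (-16.6) + 24.118 − 13.235 = 75.783 → 75.8°C

75.8°C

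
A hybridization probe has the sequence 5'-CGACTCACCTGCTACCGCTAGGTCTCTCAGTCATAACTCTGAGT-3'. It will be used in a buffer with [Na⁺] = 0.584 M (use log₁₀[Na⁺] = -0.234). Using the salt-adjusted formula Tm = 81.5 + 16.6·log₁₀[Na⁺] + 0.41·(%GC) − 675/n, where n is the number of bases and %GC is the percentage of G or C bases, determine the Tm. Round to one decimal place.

Length n = 44. C=15, A=9, T=12, G=8
G+C = 23, so %GC = 23/44 × 100 = 52.273%
Salt term: 16.6 × (-0.234) = -3.884
GC term: 0.41 × 52.273 = 21.432; length term: −675/44 = −15.341
Tm = 81.5 + (-3.884) + 21.432 − 15.341 = 83.707 → 83.7°C

83.7°C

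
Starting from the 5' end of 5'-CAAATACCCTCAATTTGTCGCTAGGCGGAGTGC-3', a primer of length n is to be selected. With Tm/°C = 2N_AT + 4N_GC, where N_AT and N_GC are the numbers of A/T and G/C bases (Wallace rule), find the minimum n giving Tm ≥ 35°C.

n = 13

First 12 bases: CAAATACCCTCA → Tm = 34°C (< 35°C)
First 13 bases: CAAATACCCTCAA → Tm = 36°C (≥ 35°C)
Since every base adds ≥2°C, Tm only increases with n, so the threshold is first crossed at n = 13.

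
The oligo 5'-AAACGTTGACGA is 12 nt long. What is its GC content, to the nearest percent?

42%

Scanning the sequence gives C=2, T=2, G=3, A=5.
G+C = 3 + 2 = 5 out of 12 bases
%GC = 5/12 × 100 = 41.67% ≈ 42%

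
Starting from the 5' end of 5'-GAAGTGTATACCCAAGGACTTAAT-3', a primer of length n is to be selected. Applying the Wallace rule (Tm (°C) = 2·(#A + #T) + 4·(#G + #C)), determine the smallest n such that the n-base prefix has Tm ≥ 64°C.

First 22 bases: GAAGTGTATACCCAAGGACTTA → Tm = 62°C (< 64°C)
First 23 bases: GAAGTGTATACCCAAGGACTTAA → Tm = 64°C (≥ 64°C)
Since every base adds ≥2°C, Tm only increases with n, so the threshold is first crossed at n = 23.

n = 23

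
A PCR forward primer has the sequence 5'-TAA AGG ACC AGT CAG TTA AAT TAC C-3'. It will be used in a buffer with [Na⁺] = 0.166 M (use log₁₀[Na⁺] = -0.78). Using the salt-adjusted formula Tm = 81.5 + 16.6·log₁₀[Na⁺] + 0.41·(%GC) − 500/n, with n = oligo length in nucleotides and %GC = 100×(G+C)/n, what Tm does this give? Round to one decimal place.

Length n = 25. A=10, C=5, G=4, T=6
G+C = 9, so %GC = 9/25 × 100 = 36%
Salt term: 16.6 × (-0.78) = -12.948
GC term: 0.41 × 36 = 14.76; length term: −500/25 = −20
Tm = 81.5 + (-12.948) + 14.76 − 20 = 63.312 → 63.3°C

63.3°C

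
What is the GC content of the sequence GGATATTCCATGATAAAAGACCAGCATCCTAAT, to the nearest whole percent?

Scanning the sequence gives T=8, G=5, A=13, C=7.
G+C = 5 + 7 = 12 out of 33 bases
%GC = 12/33 × 100 = 36.36% ≈ 36%

36%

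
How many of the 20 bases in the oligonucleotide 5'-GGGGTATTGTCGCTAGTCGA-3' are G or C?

11

Scanning the sequence gives T=6, G=8, A=3, C=3.
Total G or C: 8 + 3 = 11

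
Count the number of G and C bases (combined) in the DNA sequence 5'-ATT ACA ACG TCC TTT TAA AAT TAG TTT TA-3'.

Scanning the sequence gives C=4, G=2, A=10, T=13.
G+C = 2 + 4 = 6

6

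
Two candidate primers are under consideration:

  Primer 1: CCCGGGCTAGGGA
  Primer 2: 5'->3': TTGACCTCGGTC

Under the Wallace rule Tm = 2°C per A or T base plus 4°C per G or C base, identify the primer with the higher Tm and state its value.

Primer 1: A+T=3, G+C=10 → Tm = 2(3)+4(10) = 46°C
Primer 2: A+T=5, G+C=7 → Tm = 2(5)+4(7) = 38°C
46°C vs 38°C → primer 1 is higher.

Primer 1, 46°C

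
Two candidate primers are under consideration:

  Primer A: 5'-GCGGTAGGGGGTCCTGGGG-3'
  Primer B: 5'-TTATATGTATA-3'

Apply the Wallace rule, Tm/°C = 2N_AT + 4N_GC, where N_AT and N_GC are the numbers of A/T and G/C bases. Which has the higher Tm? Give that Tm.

Primer A, 68°C

Primer A: A+T=4, G+C=15 → Tm = 2(4)+4(15) = 68°C
Primer B: A+T=10, G+C=1 → Tm = 2(10)+4(1) = 24°C
68°C vs 24°C → primer A is higher.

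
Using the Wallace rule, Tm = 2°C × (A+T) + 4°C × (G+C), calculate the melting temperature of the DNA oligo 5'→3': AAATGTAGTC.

G=2, A=4, C=1, T=3
AT pairs contribute 7, GC pairs contribute 3.
Tm = 4·3 + 2·7 = 12 + 14 = 26°C

26°C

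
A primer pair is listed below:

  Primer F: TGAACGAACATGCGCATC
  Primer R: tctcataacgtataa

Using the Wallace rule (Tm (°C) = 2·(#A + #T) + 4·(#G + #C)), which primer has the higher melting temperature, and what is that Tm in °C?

Primer F, 54°C

Primer F: A+T=9, G+C=9 → Tm = 2(9)+4(9) = 54°C
Primer R: A+T=11, G+C=4 → Tm = 2(11)+4(4) = 38°C
54°C vs 38°C → primer F is higher.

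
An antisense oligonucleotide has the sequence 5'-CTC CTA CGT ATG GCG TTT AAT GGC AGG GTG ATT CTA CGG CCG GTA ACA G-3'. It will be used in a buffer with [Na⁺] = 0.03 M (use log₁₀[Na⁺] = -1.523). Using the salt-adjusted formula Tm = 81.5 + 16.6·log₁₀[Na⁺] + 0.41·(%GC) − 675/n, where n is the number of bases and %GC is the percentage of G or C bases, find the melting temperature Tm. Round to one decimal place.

64.2°C

Length n = 49. Base counts: G=15, T=13, A=10, C=11
G+C = 26, so %GC = 26/49 × 100 = 53.061%
Salt term: 16.6 × (-1.523) = -25.282
GC term: 0.41 × 53.061 = 21.755; length term: −675/49 = −13.776
Tm = 81.5 + (-25.282) + 21.755 − 13.776 = 64.197 → 64.2°C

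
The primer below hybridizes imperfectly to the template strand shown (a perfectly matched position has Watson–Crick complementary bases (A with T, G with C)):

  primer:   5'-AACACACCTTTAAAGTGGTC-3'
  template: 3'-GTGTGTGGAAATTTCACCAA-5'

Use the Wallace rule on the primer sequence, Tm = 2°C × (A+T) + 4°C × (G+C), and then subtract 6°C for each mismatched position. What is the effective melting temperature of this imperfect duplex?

44°C

Primer base counts: A=7, T=5, G=3, C=5 → A+T=12, G+C=8
Perfect-match Tm = 2(12) + 4(8) = 24 + 32 = 56°C
Mismatches (positions where the bases are not complementary): 2 (at positions 1, 20)
Effective Tm = 56 − 2×6 = 56 − 12 = 44°C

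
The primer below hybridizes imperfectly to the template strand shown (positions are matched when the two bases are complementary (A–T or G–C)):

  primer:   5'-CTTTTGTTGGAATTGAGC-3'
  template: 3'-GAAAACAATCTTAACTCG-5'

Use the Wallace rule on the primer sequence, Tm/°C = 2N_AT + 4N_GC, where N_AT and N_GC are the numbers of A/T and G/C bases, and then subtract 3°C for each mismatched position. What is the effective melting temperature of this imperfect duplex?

Primer base counts: A=3, T=8, G=5, C=2 → A+T=11, G+C=7
Perfect-match Tm = 2(11) + 4(7) = 22 + 28 = 50°C
Mismatches (positions where the bases are not complementary): 1 (at position 9)
Effective Tm = 50 − 1×3 = 50 − 3 = 47°C

47°C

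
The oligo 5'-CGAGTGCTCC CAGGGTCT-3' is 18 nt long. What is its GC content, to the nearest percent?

Scanning the sequence gives T=4, C=6, A=2, G=6.
G+C = 6 + 6 = 12 out of 18 bases
%GC = 12/18 × 100 = 66.67% ≈ 67%

67%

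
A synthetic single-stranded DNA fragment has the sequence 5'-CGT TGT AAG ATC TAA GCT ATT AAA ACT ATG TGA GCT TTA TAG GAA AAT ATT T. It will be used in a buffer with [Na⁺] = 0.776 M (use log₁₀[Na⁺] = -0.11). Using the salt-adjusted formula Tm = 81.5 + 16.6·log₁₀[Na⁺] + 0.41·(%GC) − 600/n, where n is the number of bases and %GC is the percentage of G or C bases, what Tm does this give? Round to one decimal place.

79.2°C

Length n = 52. G=9, C=5, T=19, A=19
G+C = 14, so %GC = 14/52 × 100 = 26.923%
Salt term: 16.6 × (-0.11) = -1.826
GC term: 0.41 × 26.923 = 11.038; length term: −600/52 = −11.538
Tm = 81.5 + (-1.826) + 11.038 − 11.538 = 79.174 → 79.2°C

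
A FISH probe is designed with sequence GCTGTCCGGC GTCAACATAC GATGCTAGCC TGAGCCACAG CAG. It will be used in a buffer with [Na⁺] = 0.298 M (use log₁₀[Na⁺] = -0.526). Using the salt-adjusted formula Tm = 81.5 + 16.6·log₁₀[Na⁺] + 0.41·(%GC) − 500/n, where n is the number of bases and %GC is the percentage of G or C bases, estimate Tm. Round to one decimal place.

Length n = 43. Scanning the sequence gives A=10, G=12, C=14, T=7.
G+C = 26, so %GC = 26/43 × 100 = 60.465%
Salt term: 16.6 × (-0.526) = -8.732
GC term: 0.41 × 60.465 = 24.791; length term: −500/43 = −11.628
Tm = 81.5 + (-8.732) + 24.791 − 11.628 = 85.931 → 85.9°C

85.9°C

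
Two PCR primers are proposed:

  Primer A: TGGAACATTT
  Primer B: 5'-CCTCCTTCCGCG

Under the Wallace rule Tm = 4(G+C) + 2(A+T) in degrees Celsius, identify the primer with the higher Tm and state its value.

Primer B, 42°C

Primer A: A+T=7, G+C=3 → Tm = 2(7)+4(3) = 26°C
Primer B: A+T=3, G+C=9 → Tm = 2(3)+4(9) = 42°C
26°C vs 42°C → primer B is higher.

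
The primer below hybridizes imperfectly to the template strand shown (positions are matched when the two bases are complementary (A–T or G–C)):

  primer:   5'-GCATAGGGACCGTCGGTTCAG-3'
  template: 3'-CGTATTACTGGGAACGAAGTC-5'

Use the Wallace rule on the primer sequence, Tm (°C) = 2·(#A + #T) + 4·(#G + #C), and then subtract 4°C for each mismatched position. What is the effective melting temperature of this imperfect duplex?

48°C

Primer base counts: A=4, T=4, G=8, C=5 → A+T=8, G+C=13
Perfect-match Tm = 2(8) + 4(13) = 16 + 52 = 68°C
Mismatches (positions where the bases are not complementary): 5 (at positions 6, 7, 12, 14, 16)
Effective Tm = 68 − 5×4 = 68 − 20 = 48°C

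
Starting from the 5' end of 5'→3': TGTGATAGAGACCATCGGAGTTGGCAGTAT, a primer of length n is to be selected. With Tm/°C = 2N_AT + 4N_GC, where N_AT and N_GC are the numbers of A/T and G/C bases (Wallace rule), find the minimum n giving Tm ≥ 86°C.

n = 29

First 28 bases: TGTGATAGAGACCATCGGAGTTGGCAGT → Tm = 84°C (< 86°C)
First 29 bases: TGTGATAGAGACCATCGGAGTTGGCAGTA → Tm = 86°C (≥ 86°C)
Since every base adds ≥2°C, Tm only increases with n, so the threshold is first crossed at n = 29.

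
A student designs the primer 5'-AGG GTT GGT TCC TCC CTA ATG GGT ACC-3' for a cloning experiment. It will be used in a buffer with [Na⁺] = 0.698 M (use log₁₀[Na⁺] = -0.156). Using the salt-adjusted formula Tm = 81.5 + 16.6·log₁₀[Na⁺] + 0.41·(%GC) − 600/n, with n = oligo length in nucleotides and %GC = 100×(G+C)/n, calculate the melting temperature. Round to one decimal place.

79.5°C

Length n = 27. Scanning the sequence gives G=8, A=4, T=8, C=7.
G+C = 15, so %GC = 15/27 × 100 = 55.556%
Salt term: 16.6 × (-0.156) = -2.59
GC term: 0.41 × 55.556 = 22.778; length term: −600/27 = −22.222
Tm = 81.5 + (-2.59) + 22.778 − 22.222 = 79.466 → 79.5°C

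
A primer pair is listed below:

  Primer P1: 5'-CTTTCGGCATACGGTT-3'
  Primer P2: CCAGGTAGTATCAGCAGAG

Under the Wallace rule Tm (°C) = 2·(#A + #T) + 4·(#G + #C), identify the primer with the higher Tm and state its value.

Primer P2, 58°C

Primer P1: A+T=8, G+C=8 → Tm = 2(8)+4(8) = 48°C
Primer P2: A+T=9, G+C=10 → Tm = 2(9)+4(10) = 58°C
48°C vs 58°C → primer P2 is higher.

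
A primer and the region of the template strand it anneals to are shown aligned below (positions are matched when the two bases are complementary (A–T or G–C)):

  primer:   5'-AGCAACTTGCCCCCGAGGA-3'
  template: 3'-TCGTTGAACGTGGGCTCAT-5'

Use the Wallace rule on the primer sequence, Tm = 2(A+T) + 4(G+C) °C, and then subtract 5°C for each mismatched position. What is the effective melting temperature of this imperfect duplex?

Primer base counts: A=5, T=2, G=5, C=7 → A+T=7, G+C=12
Perfect-match Tm = 2(7) + 4(12) = 14 + 48 = 62°C
Mismatches (positions where the bases are not complementary): 2 (at positions 11, 18)
Effective Tm = 62 − 2×5 = 62 − 10 = 52°C

52°C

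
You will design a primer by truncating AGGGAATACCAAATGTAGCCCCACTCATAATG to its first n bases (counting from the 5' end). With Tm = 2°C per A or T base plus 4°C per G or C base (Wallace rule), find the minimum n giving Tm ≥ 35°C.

First 12 bases: AGGGAATACCAA → Tm = 34°C (< 35°C)
First 13 bases: AGGGAATACCAAA → Tm = 36°C (≥ 35°C)
Since every base adds ≥2°C, Tm only increases with n, so the threshold is first crossed at n = 13.

n = 13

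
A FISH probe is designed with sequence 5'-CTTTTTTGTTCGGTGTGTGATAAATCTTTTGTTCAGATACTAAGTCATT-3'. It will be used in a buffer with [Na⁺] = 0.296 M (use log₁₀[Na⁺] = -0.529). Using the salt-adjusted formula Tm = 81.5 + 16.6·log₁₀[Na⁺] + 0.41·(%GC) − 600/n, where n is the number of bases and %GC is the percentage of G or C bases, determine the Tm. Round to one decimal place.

Length n = 49. Scanning the sequence gives C=6, A=10, G=9, T=24.
G+C = 15, so %GC = 15/49 × 100 = 30.612%
Salt term: 16.6 × (-0.529) = -8.781
GC term: 0.41 × 30.612 = 12.551; length term: −600/49 = −12.245
Tm = 81.5 + (-8.781) + 12.551 − 12.245 = 73.025 → 73.0°C

73.0°C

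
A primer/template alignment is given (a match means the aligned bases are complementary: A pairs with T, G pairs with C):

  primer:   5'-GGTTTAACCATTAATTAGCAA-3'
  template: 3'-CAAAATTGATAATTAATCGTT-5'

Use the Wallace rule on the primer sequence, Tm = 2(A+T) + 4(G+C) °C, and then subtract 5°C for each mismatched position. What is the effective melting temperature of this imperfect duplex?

44°C

Primer base counts: A=8, T=7, G=3, C=3 → A+T=15, G+C=6
Perfect-match Tm = 2(15) + 4(6) = 30 + 24 = 54°C
Mismatches (positions where the bases are not complementary): 2 (at positions 2, 9)
Effective Tm = 54 − 2×5 = 54 − 10 = 44°C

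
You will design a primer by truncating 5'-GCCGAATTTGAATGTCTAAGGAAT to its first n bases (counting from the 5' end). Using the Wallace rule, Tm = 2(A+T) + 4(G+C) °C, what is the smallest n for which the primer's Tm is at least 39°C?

n = 14

First 13 bases: GCCGAATTTGAAT → Tm = 36°C (< 39°C)
First 14 bases: GCCGAATTTGAATG → Tm = 40°C (≥ 39°C)
Each additional base adds 2°C (A/T) or 4°C (G/C), so Tm is non-decreasing in n; n = 14 is the first length to reach 39°C.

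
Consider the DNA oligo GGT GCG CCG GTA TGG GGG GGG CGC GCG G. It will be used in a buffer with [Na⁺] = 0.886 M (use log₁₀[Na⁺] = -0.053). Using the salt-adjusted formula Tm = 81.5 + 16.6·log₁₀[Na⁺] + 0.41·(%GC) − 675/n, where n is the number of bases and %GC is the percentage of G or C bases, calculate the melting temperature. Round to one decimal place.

Length n = 28. G=18, C=6, A=1, T=3
G+C = 24, so %GC = 24/28 × 100 = 85.714%
Salt term: 16.6 × (-0.053) = -0.88
GC term: 0.41 × 85.714 = 35.143; length term: −675/28 = −24.107
Tm = 81.5 + (-0.88) + 35.143 − 24.107 = 91.656 → 91.7°C

91.7°C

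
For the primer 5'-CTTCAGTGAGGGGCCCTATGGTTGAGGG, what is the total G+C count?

Counting bases: T=7, G=12, C=5, A=4
G+C = 12 + 5 = 17

17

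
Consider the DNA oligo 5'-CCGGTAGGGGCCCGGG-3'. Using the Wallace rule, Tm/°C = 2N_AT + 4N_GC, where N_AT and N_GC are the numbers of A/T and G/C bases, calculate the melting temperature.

60°C

Base counts: C=5, A=1, G=9, T=1
A+T = 2, G+C = 14
Tm = 4·14 + 2·2 = 56 + 4 = 60°C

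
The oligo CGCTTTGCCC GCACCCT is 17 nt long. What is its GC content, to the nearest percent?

71%

Counting bases: A=1, C=9, T=4, G=3
G+C = 3 + 9 = 12 out of 17 bases
%GC = 12/17 × 100 = 70.59% ≈ 71%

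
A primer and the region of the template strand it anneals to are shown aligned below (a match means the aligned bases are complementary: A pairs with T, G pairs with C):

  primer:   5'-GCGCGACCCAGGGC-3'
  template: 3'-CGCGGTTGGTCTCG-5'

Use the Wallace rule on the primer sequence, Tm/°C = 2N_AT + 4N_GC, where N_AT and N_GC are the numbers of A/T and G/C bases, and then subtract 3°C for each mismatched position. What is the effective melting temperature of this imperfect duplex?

43°C

Primer base counts: A=2, T=0, G=6, C=6 → A+T=2, G+C=12
Perfect-match Tm = 2(2) + 4(12) = 4 + 48 = 52°C
Mismatches (positions where the bases are not complementary): 3 (at positions 5, 7, 12)
Effective Tm = 52 − 3×3 = 52 − 9 = 43°C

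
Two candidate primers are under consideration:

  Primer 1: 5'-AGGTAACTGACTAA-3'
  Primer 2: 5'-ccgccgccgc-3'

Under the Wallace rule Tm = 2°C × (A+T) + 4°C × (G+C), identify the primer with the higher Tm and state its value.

Primer 1: A+T=9, G+C=5 → Tm = 2(9)+4(5) = 38°C
Primer 2: A+T=0, G+C=10 → Tm = 2(0)+4(10) = 40°C
38°C vs 40°C → primer 2 is higher.

Primer 2, 40°C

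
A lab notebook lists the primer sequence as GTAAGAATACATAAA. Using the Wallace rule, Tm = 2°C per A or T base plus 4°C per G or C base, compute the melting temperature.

Scanning the sequence gives G=2, T=3, A=9, C=1.
AT pairs contribute 12, GC pairs contribute 3.
Tm = 4·3 + 2·12 = 12 + 24 = 36°C

36°C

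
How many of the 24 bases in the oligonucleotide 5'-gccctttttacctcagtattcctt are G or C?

Scanning the sequence gives T=11, A=3, C=8, G=2.
G+C = 2 + 8 = 10

10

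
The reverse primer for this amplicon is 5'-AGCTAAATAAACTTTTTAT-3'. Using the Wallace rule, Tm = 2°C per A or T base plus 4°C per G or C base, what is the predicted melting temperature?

A=8, G=1, C=2, T=8
AT pairs contribute 16, GC pairs contribute 3.
Tm = 2×16 + 4×3 = 44°C

44°C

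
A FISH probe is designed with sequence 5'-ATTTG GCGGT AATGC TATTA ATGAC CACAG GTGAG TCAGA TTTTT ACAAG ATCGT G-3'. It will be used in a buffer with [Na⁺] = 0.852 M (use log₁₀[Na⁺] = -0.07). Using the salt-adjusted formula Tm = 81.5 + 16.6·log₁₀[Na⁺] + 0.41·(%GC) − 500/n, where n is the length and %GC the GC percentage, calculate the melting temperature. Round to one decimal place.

87.5°C

Length n = 56. A=16, G=14, C=8, T=18
G+C = 22, so %GC = 22/56 × 100 = 39.286%
Salt term: 16.6 × (-0.07) = -1.162
GC term: 0.41 × 39.286 = 16.107; length term: −500/56 = −8.929
Tm = 81.5 + (-1.162) + 16.107 − 8.929 = 87.516 → 87.5°C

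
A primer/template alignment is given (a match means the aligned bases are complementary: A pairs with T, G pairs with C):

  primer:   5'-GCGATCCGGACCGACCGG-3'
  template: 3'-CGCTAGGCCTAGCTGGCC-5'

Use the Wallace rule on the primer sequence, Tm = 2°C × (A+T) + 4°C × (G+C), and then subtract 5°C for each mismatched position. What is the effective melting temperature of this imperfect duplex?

59°C

Primer base counts: A=3, T=1, G=7, C=7 → A+T=4, G+C=14
Perfect-match Tm = 2(4) + 4(14) = 8 + 56 = 64°C
Mismatches (positions where the bases are not complementary): 1 (at position 11)
Effective Tm = 64 − 1×5 = 64 − 5 = 59°C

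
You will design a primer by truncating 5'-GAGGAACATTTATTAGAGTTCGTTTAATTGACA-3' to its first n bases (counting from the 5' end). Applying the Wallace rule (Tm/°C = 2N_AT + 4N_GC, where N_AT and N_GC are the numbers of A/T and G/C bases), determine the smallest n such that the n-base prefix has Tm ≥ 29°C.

First 10 bases: GAGGAACATT → Tm = 28°C (< 29°C)
First 11 bases: GAGGAACATTT → Tm = 30°C (≥ 29°C)
Each additional base adds 2°C (A/T) or 4°C (G/C), so Tm is non-decreasing in n; n = 11 is the first length to reach 29°C.

n = 11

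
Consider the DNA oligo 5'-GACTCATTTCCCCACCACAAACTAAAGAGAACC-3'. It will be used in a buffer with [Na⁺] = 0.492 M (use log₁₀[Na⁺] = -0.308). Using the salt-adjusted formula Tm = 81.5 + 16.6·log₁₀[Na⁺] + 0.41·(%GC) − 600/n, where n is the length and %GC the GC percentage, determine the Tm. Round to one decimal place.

Length n = 33. C=12, T=5, A=13, G=3
G+C = 15, so %GC = 15/33 × 100 = 45.455%
Salt term: 16.6 × (-0.308) = -5.113
GC term: 0.41 × 45.455 = 18.637; length term: −600/33 = −18.182
Tm = 81.5 + (-5.113) + 18.637 − 18.182 = 76.842 → 76.8°C

76.8°C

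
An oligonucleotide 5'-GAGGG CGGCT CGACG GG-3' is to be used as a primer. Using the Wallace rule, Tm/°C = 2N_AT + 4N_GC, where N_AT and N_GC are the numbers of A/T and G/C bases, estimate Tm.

62°C

Base counts: C=4, T=1, G=10, A=2
AT pairs contribute 3, GC pairs contribute 14.
Tm = 2×3 + 4×14 = 62°C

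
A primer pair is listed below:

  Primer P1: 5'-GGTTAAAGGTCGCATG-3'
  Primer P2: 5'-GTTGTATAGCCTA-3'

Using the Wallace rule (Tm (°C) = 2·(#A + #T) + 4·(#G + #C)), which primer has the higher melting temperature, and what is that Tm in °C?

Primer P1, 48°C

Primer P1: A+T=8, G+C=8 → Tm = 2(8)+4(8) = 48°C
Primer P2: A+T=8, G+C=5 → Tm = 2(8)+4(5) = 36°C
48°C vs 36°C → primer P1 is higher.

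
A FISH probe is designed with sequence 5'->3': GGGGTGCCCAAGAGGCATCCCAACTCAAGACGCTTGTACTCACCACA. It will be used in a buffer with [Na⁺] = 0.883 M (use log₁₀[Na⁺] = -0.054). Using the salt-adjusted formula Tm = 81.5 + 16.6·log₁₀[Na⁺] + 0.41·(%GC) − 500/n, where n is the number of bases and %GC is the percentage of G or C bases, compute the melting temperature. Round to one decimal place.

93.5°C

Length n = 47. Base counts: A=13, C=16, T=7, G=11
G+C = 27, so %GC = 27/47 × 100 = 57.447%
Salt term: 16.6 × (-0.054) = -0.896
GC term: 0.41 × 57.447 = 23.553; length term: −500/47 = −10.638
Tm = 81.5 + (-0.896) + 23.553 − 10.638 = 93.519 → 93.5°C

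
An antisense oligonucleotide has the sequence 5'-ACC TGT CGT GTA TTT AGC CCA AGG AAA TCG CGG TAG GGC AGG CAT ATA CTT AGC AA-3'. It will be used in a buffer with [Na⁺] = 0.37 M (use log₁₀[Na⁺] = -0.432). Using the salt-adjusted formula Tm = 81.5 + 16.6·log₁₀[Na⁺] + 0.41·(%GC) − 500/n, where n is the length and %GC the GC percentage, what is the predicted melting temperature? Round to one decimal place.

85.2°C

Length n = 56. Counting bases: C=12, A=16, T=13, G=15
G+C = 27, so %GC = 27/56 × 100 = 48.214%
Salt term: 16.6 × (-0.432) = -7.171
GC term: 0.41 × 48.214 = 19.768; length term: −500/56 = −8.929
Tm = 81.5 + (-7.171) + 19.768 − 8.929 = 85.168 → 85.2°C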